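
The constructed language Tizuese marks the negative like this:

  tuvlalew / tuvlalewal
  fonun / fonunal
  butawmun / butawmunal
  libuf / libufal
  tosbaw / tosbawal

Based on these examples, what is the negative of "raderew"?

Every pair shown (tuvlalew → tuvlalewal, fonun → fonunal, butawmun → butawmunal, …) follows the same rule: add -al.
So raderew → raderewal.

raderewal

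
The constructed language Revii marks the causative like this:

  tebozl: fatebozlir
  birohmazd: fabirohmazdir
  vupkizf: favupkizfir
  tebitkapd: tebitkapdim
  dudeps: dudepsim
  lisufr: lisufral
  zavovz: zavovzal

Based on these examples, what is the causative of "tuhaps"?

tuhapsim

birohmazd and tebitkapd both end in -d yet inflect differently (fabirohmazdir, tebitkapdim), so the final letter is not what conditions the rule; the second-to-last letter is.
"tuhaps" has second-to-last letter 'p'. The stems whose second-to-last letter is 'p' (tebitkapd → tebitkapdim, dudeps → dudepsim) add -im.
The other patterns: stems whose second-to-last letter is 'z' add fa- … -ir around the stem; stems whose second-to-last letter is 'f' or 'v' add -al.
So tuhaps → tuhapsim.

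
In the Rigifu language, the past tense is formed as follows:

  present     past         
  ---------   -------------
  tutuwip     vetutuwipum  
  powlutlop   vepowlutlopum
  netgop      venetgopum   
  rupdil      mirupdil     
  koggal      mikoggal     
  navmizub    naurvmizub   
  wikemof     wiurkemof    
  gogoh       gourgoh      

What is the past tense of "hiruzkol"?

tutuwip and rupdil both have last vowel 'i' yet inflect differently (vetutuwipum, mirupdil), so the last vowel is not what conditions the rule; the final letter is.
"hiruzkol" ends in -l. The stems ending in -l (rupdil → mirupdil, koggal → mikoggal) add the prefix mi-.
The other patterns: stems ending in -p add ve- … -um around the stem; stems ending in -b, -f or -h insert -ur- after the first vowel.
So hiruzkol → mihiruzkol.

mihiruzkol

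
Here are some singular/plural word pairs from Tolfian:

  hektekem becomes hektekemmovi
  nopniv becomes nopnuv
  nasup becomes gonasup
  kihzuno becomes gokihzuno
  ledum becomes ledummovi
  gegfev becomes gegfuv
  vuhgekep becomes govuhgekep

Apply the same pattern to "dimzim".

"dimzim" ends in -m. The stems ending in -m (hektekem → hektekemmovi, ledum → ledummovi) double the final consonant and add -ovi.
The other patterns: stems ending in -o or -p add the prefix go-; stems ending in -v change the last vowel to 'u'.
So dimzim → dimzimmovi.

dimzimmovi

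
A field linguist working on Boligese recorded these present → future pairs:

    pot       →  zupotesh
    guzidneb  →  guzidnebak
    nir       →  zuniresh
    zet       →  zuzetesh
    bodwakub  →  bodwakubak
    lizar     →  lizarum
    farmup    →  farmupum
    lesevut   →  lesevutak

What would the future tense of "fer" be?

zuferesh

nir and lizar both end in -r yet inflect differently (zuniresh, lizarum), so the final letter is not what conditions the rule; the number of vowels is.
"fer" has 1 vowel. The stems with 1 vowel (pot → zupotesh, zet → zuzetesh, nir → zuniresh) add zu- … -esh around the stem.
The other patterns: stems with 2 vowels add -um; stems with 3 vowels add -ak.
So fer → zuferesh.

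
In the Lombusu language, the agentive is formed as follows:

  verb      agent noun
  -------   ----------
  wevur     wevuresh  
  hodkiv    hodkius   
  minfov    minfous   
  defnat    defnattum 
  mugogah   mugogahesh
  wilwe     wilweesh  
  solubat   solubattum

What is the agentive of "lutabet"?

defnat and mugogah both have last vowel 'a' yet inflect differently (defnattum, mugogahesh), so the last vowel is not what conditions the rule; the final letter is.
"lutabet" ends in -t. The stems ending in -t (defnat → defnattum, solubat → solubattum) double the final consonant and add -um.
So lutabet → lutabettum.

lutabettum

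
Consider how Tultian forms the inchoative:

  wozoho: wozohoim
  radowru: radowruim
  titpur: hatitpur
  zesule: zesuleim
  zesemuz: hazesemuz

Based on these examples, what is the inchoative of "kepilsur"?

titpur and radowru both have last vowel 'u' yet inflect differently (hatitpur, radowruim), so the last vowel is not what conditions the rule; whether the stem ends in a vowel or a consonant is.
"kepilsur" ends in a consonant. The stems ending in a consonant (titpur → hatitpur, zesemuz → hazesemuz) add the prefix ha-.
The other pattern: stems ending in a vowel add -im.
So kepilsur → hakepilsur.

hakepilsur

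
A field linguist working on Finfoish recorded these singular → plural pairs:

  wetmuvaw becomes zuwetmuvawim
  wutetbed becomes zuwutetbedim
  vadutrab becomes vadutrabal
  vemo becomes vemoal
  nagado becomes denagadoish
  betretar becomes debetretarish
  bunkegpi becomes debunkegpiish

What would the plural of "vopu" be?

vemo and nagado both end in -o yet inflect differently (vemoal, denagadoish), so the final letter is not what conditions the rule; the first letter is.
"vopu" begins with v-. The stems beginning with v- (vadutrab → vadutrabal, vemo → vemoal) add -al.
The other patterns: stems beginning with w- add zu- … -im around the stem; stems beginning with b- or n- add de- … -ish around the stem.
So vopu → vopual.

vopual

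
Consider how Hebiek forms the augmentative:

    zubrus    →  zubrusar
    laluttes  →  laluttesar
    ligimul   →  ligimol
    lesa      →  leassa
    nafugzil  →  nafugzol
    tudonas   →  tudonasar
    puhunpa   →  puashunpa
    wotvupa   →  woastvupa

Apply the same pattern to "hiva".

tudonas and lesa both have last vowel 'a' yet inflect differently (tudonasar, leassa), so the last vowel is not what conditions the rule; the final letter is.
"hiva" ends in -a. The stems ending in -a (lesa → leassa, wotvupa → woastvupa, puhunpa → puashunpa) insert -as- after the first vowel.
The other patterns: stems ending in -s add -ar; stems ending in -l change the last vowel to 'o'.
So hiva → hiasva.

hiasva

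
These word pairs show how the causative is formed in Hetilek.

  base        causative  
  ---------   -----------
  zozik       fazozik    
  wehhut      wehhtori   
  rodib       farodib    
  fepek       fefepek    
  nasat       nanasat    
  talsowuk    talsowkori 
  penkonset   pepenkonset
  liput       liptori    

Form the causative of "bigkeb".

bibigkeb

talsowuk and zozik both end in -k yet inflect differently (talsowkori, fazozik), so the final letter is not what conditions the rule; the last vowel is.
"bigkeb" has last vowel 'e'. The stems whose last vowel is 'e' (fepek → fefepek, penkonset → pepenkonset) repeat the first consonant+vowel as a prefix.
So bigkeb → bibigkeb.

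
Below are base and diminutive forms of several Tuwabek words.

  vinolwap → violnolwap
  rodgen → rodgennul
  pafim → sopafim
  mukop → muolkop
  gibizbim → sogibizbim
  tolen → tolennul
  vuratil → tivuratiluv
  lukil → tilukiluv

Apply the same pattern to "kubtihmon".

kubtihmonnul

vuratil and gibizbim both have last vowel 'i' yet inflect differently (tivuratiluv, sogibizbim), so the last vowel is not what conditions the rule; the final letter is.
"kubtihmon" ends in -n. The stems ending in -n (rodgen → rodgennul, tolen → tolennul) double the final consonant and add -ul.
The other patterns: stems ending in -l add ti- … -uv around the stem; stems ending in -p insert -ol- after the first vowel; stems ending in -m add the prefix so-.
So kubtihmon → kubtihmonnul.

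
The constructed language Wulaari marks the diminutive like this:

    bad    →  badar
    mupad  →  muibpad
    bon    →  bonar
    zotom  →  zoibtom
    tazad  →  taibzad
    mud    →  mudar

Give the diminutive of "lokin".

loibkin

bad and mupad both end in -d yet inflect differently (badar, muibpad), so the final letter is not what conditions the rule; the number of vowels is.
"lokin" has 2 vowels. The stems with 2 vowels (zotom → zoibtom, mupad → muibpad, tazad → taibzad) insert -ib- after the first vowel.
The other pattern: stems with 1 vowel add -ar.
So lokin → loibkin.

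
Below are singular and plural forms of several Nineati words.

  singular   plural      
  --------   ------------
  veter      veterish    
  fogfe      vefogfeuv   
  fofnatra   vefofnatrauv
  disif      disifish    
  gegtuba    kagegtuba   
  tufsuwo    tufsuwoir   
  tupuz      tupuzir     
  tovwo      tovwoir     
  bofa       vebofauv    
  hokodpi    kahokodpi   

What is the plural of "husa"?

kahusa

"husa" begins with h-. The one such stem in the data (hokodpi → kahokodpi) adds the prefix ka-, so the same rule applies.
So husa → kahusa.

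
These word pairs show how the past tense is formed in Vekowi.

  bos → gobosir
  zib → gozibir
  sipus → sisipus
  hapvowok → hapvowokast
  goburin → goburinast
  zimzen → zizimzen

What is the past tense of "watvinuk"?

bos and sipus both end in -s yet inflect differently (gobosir, sisipus), so the final letter is not what conditions the rule; the number of vowels is.
"watvinuk" has 3 vowels. The stems with 3 vowels (hapvowok → hapvowokast, goburin → goburinast) add -ast.
The other patterns: stems with 1 vowel add go- … -ir around the stem; stems with 2 vowels repeat the first consonant+vowel as a prefix.
So watvinuk → watvinukast.

watvinukast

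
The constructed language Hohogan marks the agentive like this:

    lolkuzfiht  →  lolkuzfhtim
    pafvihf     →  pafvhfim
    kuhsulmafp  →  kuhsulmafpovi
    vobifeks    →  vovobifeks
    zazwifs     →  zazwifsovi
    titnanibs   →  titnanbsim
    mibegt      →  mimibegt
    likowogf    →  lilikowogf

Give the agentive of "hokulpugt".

hohokulpugt

zazwifs and vobifeks both end in -s yet inflect differently (zazwifsovi, vovobifeks), so the final letter is not what conditions the rule; the second-to-last letter is.
"hokulpugt" has second-to-last letter 'g'. The stems whose second-to-last letter is 'g' (mibegt → mimibegt, likowogf → lilikowogf) repeat the first consonant+vowel as a prefix.
So hokulpugt → hohokulpugt.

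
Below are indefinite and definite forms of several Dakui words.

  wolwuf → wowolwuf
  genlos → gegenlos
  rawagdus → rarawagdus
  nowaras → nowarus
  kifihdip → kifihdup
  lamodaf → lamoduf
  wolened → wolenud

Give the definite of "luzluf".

genlos and nowaras both end in -s yet inflect differently (gegenlos, nowarus), so the final letter is not what conditions the rule; the last vowel is.
"luzluf" has last vowel 'u'. The stems whose last vowel is 'u' (wolwuf → wowolwuf, rawagdus → rarawagdus) repeat the first consonant+vowel as a prefix.
The other pattern: stems whose last vowel is 'a', 'e' or 'i' change the last vowel to 'u'.
So luzluf → luluzluf.

luluzluf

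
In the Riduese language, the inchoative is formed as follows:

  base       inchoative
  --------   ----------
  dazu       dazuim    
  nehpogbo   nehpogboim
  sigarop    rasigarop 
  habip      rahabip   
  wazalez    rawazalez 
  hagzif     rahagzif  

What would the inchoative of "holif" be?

raholif

"holif" ends in a consonant. The stems ending in a consonant (sigarop → rasigarop, habip → rahabip, wazalez → rawazalez) add the prefix ra-.
So holif → raholif.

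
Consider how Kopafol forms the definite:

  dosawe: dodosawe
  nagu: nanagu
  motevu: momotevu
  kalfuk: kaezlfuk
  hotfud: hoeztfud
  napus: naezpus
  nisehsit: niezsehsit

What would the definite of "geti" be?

"geti" ends in a vowel. The stems ending in a vowel (dosawe → dodosawe, nagu → nanagu, motevu → momotevu) repeat the first consonant+vowel as a prefix.
The other pattern: stems ending in a consonant insert -ez- after the first vowel.
So geti → gegeti.

gegeti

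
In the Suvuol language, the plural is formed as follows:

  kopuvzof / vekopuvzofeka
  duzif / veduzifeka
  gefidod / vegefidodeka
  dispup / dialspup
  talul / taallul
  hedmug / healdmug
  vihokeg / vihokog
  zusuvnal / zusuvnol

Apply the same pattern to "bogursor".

hedmug and vihokeg both end in -g yet inflect differently (healdmug, vihokog), so the final letter is not what conditions the rule; the last vowel is.
"bogursor" has last vowel 'o'. The stems whose last vowel is 'o' (kopuvzof → vekopuvzofeka, gefidod → vegefidodeka) add ve- … -eka around the stem.
So bogursor → vebogursoreka.

vebogursoreka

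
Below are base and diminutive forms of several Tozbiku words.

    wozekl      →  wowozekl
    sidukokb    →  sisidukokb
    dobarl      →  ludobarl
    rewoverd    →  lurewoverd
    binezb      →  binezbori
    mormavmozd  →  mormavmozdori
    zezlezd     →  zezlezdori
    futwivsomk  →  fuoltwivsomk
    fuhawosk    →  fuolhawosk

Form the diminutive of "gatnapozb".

gatnapozbori

"gatnapozb" has second-to-last letter 'z'. The stems whose second-to-last letter is 'z' (binezb → binezbori, mormavmozd → mormavmozdori, zezlezd → zezlezdori) add -ori.
So gatnapozb → gatnapozbori.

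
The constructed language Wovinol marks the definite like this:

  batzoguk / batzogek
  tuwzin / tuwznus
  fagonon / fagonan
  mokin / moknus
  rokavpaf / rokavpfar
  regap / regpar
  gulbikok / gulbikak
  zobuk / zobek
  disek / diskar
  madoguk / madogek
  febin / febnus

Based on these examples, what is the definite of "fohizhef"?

fohizhfar

gulbikok and batzoguk both end in -k yet inflect differently (gulbikak, batzogek), so the final letter is not what conditions the rule; the last vowel is.
"fohizhef" has last vowel 'e'. The one such stem in the data (disek → diskar) deletes the last vowel and adds -ar (as do regap, rokavpaf), so the same rule applies.
The other patterns: stems whose last vowel is 'o' change the last vowel to 'a'; stems whose last vowel is 'u' change the last vowel to 'e'; stems whose last vowel is 'i' delete the last vowel and add -us.
So fohizhef → fohizhfar.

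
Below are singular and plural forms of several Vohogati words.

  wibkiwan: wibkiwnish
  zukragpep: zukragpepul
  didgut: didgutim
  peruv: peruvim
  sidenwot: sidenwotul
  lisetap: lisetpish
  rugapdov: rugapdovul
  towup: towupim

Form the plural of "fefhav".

fefhvish

lisetap and towup both end in -p yet inflect differently (lisetpish, towupim), so the final letter is not what conditions the rule; the last vowel is.
"fefhav" has last vowel 'a'. The stems whose last vowel is 'a' (wibkiwan → wibkiwnish, lisetap → lisetpish) delete the last vowel and add -ish.
The other patterns: stems whose last vowel is 'u' add -im; stems whose last vowel is 'e' or 'o' add -ul.
So fefhav → fefhvish.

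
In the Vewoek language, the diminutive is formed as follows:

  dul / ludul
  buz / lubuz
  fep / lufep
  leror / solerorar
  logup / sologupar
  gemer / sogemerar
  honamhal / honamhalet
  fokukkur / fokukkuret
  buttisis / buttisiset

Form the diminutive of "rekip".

"rekip" has 2 vowels. The stems with 2 vowels (leror → solerorar, logup → sologupar, gemer → sogemerar) add so- … -ar around the stem.
The other patterns: stems with 1 vowel add the prefix lu-; stems with 3 vowels add -et.
So rekip → sorekipar.

sorekipar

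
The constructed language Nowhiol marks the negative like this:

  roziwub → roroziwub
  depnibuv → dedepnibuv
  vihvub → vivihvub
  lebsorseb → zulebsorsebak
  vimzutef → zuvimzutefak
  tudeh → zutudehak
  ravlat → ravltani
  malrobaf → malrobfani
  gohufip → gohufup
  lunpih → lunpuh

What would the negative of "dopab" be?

dopbani

"dopab" has last vowel 'a'. The stems whose last vowel is 'a' (ravlat → ravltani, malrobaf → malrobfani) delete the last vowel and add -ani.
So dopab → dopbani.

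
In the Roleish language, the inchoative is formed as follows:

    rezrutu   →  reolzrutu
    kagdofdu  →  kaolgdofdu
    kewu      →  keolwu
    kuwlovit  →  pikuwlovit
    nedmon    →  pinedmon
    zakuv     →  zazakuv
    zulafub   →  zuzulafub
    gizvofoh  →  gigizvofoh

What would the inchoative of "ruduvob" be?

ruruduvob

rezrutu and zakuv both have last vowel 'u' yet inflect differently (reolzrutu, zazakuv), so the last vowel is not what conditions the rule; the final letter is.
"ruduvob" ends in -b. The one such stem in the data (zulafub → zuzulafub) repeats the first consonant+vowel as a prefix (as do zakuv, gizvofoh), so the same rule applies.
The other patterns: stems ending in -u insert -ol- after the first vowel; stems ending in -n or -t add the prefix pi-.
So ruduvob → ruruduvob.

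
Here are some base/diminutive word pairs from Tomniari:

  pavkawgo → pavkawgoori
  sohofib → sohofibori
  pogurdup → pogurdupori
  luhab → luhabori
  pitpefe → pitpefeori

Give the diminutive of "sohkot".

Every pair shown (pavkawgo → pavkawgoori, sohofib → sohofibori, pogurdup → pogurdupori, …) follows the same rule: add -ori.
So sohkot → sohkotori.

sohkotori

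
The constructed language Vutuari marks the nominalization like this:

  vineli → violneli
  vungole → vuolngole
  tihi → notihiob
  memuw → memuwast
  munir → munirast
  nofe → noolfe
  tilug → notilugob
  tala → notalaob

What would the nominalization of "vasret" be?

vaolsret

tihi and vineli both end in -i yet inflect differently (notihiob, violneli), so the final letter is not what conditions the rule; the first letter is.
"vasret" begins with v-. The stems beginning with v- (vungole → vuolngole, vineli → violneli) insert -ol- after the first vowel.
The other patterns: stems beginning with t- add no- … -ob around the stem; stems beginning with m- add -ast.
So vasret → vaolsret.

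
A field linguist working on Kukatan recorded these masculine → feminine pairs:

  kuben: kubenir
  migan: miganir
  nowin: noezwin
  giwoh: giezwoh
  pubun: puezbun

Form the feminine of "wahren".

wahrenir

kuben and nowin both end in -n yet inflect differently (kubenir, noezwin), so the final letter is not what conditions the rule; the last vowel is.
"wahren" has last vowel 'e'. The one such stem in the data (kuben → kubenir) adds -ir, so the same rule applies.
The other pattern: stems whose last vowel is 'i', 'o' or 'u' insert -ez- after the first vowel.
So wahren → wahrenir.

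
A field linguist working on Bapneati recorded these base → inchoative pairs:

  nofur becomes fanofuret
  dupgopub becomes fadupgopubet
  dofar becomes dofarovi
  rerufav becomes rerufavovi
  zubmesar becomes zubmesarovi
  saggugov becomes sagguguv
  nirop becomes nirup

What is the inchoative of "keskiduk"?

fakeskiduket

nofur and dofar both end in -r yet inflect differently (fanofuret, dofarovi), so the final letter is not what conditions the rule; the last vowel is.
"keskiduk" has last vowel 'u'. The stems whose last vowel is 'u' (nofur → fanofuret, dupgopub → fadupgopubet) add fa- … -et around the stem.
So keskiduk → fakeskiduket.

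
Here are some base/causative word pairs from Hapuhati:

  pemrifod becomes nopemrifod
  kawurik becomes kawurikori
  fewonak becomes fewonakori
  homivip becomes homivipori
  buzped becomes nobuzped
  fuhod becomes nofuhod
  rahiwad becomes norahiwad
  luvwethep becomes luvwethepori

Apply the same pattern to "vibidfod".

rahiwad and fewonak both have last vowel 'a' yet inflect differently (norahiwad, fewonakori), so the last vowel is not what conditions the rule; the final letter is.
"vibidfod" ends in -d. The stems ending in -d (pemrifod → nopemrifod, fuhod → nofuhod, rahiwad → norahiwad) add the prefix no-.
The other pattern: stems ending in -k or -p add -ori.
So vibidfod → novibidfod.

novibidfod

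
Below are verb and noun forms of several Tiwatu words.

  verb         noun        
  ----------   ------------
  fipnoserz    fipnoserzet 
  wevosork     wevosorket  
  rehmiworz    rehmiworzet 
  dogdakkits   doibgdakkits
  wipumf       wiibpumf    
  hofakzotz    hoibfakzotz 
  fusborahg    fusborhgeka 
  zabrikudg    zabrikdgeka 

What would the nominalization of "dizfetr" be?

fipnoserz and hofakzotz both end in -z yet inflect differently (fipnoserzet, hoibfakzotz), so the final letter is not what conditions the rule; the second-to-last letter is.
"dizfetr" has second-to-last letter 't'. The stems whose second-to-last letter is 't' (dogdakkits → doibgdakkits, hofakzotz → hoibfakzotz) insert -ib- after the first vowel.
So dizfetr → diibzfetr.

diibzfetr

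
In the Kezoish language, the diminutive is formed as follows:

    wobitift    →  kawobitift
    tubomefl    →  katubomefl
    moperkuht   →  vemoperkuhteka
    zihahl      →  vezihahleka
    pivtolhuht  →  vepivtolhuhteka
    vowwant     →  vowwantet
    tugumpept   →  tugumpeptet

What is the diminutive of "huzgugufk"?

kahuzgugufk

wobitift and moperkuht both end in -t yet inflect differently (kawobitift, vemoperkuhteka), so the final letter is not what conditions the rule; the second-to-last letter is.
"huzgugufk" has second-to-last letter 'f'. The stems whose second-to-last letter is 'f' (wobitift → kawobitift, tubomefl → katubomefl) add the prefix ka-.
So huzgugufk → kahuzgugufk.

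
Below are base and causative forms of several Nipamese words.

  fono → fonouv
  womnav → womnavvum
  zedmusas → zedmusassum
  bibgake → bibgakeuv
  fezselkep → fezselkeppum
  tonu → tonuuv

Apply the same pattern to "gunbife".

gunbifeuv

bibgake and fezselkep both have last vowel 'e' yet inflect differently (bibgakeuv, fezselkeppum), so the last vowel is not what conditions the rule; whether the stem ends in a vowel or a consonant is.
"gunbife" ends in a vowel. The stems ending in a vowel (tonu → tonuuv, bibgake → bibgakeuv, fono → fonouv) add -uv.
The other pattern: stems ending in a consonant double the final consonant and add -um.
So gunbife → gunbifeuv.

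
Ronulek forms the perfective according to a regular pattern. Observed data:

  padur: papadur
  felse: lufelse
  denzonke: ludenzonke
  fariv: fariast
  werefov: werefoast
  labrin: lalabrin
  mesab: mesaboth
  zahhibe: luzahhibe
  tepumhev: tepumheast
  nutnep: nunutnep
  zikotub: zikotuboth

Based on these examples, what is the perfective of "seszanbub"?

"seszanbub" ends in -b. The stems ending in -b (mesab → mesaboth, zikotub → zikotuboth) add -oth.
The other patterns: stems ending in -e add the prefix lu-; stems ending in -v drop the final letter and add -ast; stems ending in -n, -p or -r repeat the first consonant+vowel as a prefix.
So seszanbub → seszanbuboth.

seszanbuboth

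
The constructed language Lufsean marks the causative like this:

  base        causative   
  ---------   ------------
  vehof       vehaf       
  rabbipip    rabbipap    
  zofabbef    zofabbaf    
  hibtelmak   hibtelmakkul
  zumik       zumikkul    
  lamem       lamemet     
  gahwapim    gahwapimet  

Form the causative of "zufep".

rabbipip and zumik both have last vowel 'i' yet inflect differently (rabbipap, zumikkul), so the last vowel is not what conditions the rule; the final letter is.
"zufep" ends in -p. The one such stem in the data (rabbipip → rabbipap) changes the last vowel to 'a' (as do vehof, zofabbef), so the same rule applies.
So zufep → zufap.

zufap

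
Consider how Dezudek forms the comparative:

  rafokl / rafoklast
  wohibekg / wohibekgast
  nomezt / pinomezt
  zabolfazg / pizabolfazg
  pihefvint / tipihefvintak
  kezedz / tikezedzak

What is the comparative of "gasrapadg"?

wohibekg and zabolfazg both end in -g yet inflect differently (wohibekgast, pizabolfazg), so the final letter is not what conditions the rule; the second-to-last letter is.
"gasrapadg" has second-to-last letter 'd'. The one such stem in the data (kezedz → tikezedzak) adds ti- … -ak around the stem, so the same rule applies.
The other patterns: stems whose second-to-last letter is 'k' add -ast; stems whose second-to-last letter is 'z' add the prefix pi-.
So gasrapadg → tigasrapadgak.

tigasrapadgak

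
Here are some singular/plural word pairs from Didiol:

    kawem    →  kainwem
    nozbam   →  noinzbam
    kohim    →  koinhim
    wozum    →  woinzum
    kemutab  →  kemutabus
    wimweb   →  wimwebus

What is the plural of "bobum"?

"bobum" ends in -m. The stems ending in -m (kawem → kainwem, nozbam → noinzbam, kohim → koinhim) insert -in- after the first vowel.
So bobum → boinbum.

boinbum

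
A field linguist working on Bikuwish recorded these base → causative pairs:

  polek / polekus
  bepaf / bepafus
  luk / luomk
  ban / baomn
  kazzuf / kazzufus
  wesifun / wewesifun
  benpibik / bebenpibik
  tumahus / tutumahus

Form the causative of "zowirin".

zozowirin

"zowirin" has 3 vowels. The stems with 3 vowels (benpibik → bebenpibik, tumahus → tutumahus, wesifun → wewesifun) repeat the first consonant+vowel as a prefix.
So zowirin → zozowirin.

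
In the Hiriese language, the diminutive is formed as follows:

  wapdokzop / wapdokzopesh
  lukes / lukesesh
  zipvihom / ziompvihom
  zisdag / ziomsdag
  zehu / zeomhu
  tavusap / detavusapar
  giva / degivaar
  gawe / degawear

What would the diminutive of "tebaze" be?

wapdokzop and tavusap both end in -p yet inflect differently (wapdokzopesh, detavusapar), so the final letter is not what conditions the rule; the first letter is.
"tebaze" begins with t-. The one such stem in the data (tavusap → detavusapar) adds de- … -ar around the stem, so the same rule applies.
The other patterns: stems beginning with l- or w- add -esh; stems beginning with z- insert -om- after the first vowel.
So tebaze → detebazear.

detebazear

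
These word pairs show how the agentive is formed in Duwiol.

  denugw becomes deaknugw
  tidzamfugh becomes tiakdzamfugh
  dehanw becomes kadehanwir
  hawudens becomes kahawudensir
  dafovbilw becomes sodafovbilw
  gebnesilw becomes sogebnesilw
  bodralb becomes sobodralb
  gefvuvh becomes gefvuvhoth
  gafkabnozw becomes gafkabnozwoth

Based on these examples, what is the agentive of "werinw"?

denugw and dehanw both end in -w yet inflect differently (deaknugw, kadehanwir), so the final letter is not what conditions the rule; the second-to-last letter is.
"werinw" has second-to-last letter 'n'. The stems whose second-to-last letter is 'n' (dehanw → kadehanwir, hawudens → kahawudensir) add ka- … -ir around the stem.
So werinw → kawerinwir.

kawerinwir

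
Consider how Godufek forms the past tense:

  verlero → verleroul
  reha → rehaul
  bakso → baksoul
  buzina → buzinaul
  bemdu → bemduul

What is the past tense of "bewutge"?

bewutgeul

Every pair shown (verlero → verleroul, reha → rehaul, bakso → baksoul, …) follows the same rule: add -ul.
So bewutge → bewutgeul.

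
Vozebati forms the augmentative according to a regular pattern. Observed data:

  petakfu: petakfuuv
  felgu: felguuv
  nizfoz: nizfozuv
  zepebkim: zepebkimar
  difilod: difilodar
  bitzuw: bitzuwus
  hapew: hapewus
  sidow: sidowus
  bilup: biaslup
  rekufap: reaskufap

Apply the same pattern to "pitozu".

pitozuuv

nizfoz and difilod both have last vowel 'o' yet inflect differently (nizfozuv, difilodar), so the last vowel is not what conditions the rule; the final letter is.
"pitozu" ends in -u. The stems ending in -u (petakfu → petakfuuv, felgu → felguuv) add -uv.
The other patterns: stems ending in -d or -m add -ar; stems ending in -w add -us; stems ending in -p insert -as- after the first vowel.
So pitozu → pitozuuv.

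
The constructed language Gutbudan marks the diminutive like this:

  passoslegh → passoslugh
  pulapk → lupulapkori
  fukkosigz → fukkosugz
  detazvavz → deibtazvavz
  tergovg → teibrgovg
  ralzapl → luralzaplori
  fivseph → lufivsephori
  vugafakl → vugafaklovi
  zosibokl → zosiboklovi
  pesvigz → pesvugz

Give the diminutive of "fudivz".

"fudivz" has second-to-last letter 'v'. The stems whose second-to-last letter is 'v' (detazvavz → deibtazvavz, tergovg → teibrgovg) insert -ib- after the first vowel.
So fudivz → fuibdivz.

fuibdivz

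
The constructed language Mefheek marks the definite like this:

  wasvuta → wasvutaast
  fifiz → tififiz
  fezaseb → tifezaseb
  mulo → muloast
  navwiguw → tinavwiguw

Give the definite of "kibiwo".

kibiwoast

mulo and fifiz both have 2 vowels yet inflect differently (muloast, tififiz), so the number of vowels is not what conditions the rule; whether the stem ends in a vowel or a consonant is.
"kibiwo" ends in a vowel. The stems ending in a vowel (mulo → muloast, wasvuta → wasvutaast) add -ast.
The other pattern: stems ending in a consonant add the prefix ti-.
So kibiwo → kibiwoast.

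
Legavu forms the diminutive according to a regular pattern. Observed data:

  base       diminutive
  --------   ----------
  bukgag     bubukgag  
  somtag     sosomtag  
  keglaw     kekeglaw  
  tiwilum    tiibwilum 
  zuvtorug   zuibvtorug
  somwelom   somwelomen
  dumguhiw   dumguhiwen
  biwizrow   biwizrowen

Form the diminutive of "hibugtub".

bukgag and zuvtorug both end in -g yet inflect differently (bubukgag, zuibvtorug), so the final letter is not what conditions the rule; the last vowel is.
"hibugtub" has last vowel 'u'. The stems whose last vowel is 'u' (tiwilum → tiibwilum, zuvtorug → zuibvtorug) insert -ib- after the first vowel.
The other patterns: stems whose last vowel is 'a' repeat the first consonant+vowel as a prefix; stems whose last vowel is 'i' or 'o' add -en.
So hibugtub → hiibbugtub.

hiibbugtub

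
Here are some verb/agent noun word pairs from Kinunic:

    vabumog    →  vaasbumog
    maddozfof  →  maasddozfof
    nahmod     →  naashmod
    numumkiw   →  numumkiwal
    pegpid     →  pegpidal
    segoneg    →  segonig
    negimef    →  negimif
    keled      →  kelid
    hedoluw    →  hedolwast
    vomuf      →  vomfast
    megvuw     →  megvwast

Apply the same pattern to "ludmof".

luasdmof

nahmod and pegpid both end in -d yet inflect differently (naashmod, pegpidal), so the final letter is not what conditions the rule; the last vowel is.
"ludmof" has last vowel 'o'. The stems whose last vowel is 'o' (vabumog → vaasbumog, maddozfof → maasddozfof, nahmod → naashmod) insert -as- after the first vowel.
So ludmof → luasdmof.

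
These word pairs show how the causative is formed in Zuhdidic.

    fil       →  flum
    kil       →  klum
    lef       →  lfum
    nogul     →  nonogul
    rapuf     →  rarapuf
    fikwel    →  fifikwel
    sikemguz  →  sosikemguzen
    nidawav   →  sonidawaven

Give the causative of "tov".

fil and nogul both end in -l yet inflect differently (flum, nonogul), so the final letter is not what conditions the rule; the number of vowels is.
"tov" has 1 vowel. The stems with 1 vowel (fil → flum, kil → klum, lef → lfum) delete the last vowel and add -um.
So tov → tvum.

tvum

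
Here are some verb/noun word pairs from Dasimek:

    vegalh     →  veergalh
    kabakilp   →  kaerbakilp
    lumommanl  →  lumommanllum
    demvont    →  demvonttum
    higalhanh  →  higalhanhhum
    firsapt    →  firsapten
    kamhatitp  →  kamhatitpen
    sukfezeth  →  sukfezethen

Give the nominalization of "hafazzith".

hafazzithen

vegalh and higalhanh both end in -h yet inflect differently (veergalh, higalhanhhum), so the final letter is not what conditions the rule; the second-to-last letter is.
"hafazzith" has second-to-last letter 't'. The stems whose second-to-last letter is 't' (kamhatitp → kamhatitpen, sukfezeth → sukfezethen) add -en.
So hafazzith → hafazzithen.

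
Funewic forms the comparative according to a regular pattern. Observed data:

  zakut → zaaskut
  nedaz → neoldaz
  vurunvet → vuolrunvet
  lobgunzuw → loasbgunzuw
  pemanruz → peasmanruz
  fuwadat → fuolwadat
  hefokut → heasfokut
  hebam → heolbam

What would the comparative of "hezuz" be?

heaszuz

hefokut and vurunvet both end in -t yet inflect differently (heasfokut, vuolrunvet), so the final letter is not what conditions the rule; the last vowel is.
"hezuz" has last vowel 'u'. The stems whose last vowel is 'u' (lobgunzuw → loasbgunzuw, hefokut → heasfokut, zakut → zaaskut) insert -as- after the first vowel.
The other pattern: stems whose last vowel is 'a' or 'e' insert -ol- after the first vowel.
So hezuz → heaszuz.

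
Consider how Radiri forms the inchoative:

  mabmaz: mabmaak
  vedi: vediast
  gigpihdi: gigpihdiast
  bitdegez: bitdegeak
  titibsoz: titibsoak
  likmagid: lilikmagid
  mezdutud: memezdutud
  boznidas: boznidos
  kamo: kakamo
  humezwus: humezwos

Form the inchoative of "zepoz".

"zepoz" ends in -z. The stems ending in -z (bitdegez → bitdegeak, mabmaz → mabmaak, titibsoz → titibsoak) drop the final letter and add -ak.
So zepoz → zepoak.

zepoak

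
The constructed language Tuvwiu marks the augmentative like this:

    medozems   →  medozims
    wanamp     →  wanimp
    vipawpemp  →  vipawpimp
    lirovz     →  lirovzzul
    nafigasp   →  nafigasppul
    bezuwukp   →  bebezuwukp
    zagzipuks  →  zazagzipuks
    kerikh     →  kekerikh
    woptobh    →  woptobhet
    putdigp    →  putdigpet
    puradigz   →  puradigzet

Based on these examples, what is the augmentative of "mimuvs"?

wanamp and nafigasp both end in -p yet inflect differently (wanimp, nafigasppul), so the final letter is not what conditions the rule; the second-to-last letter is.
"mimuvs" has second-to-last letter 'v'. The one such stem in the data (lirovz → lirovzzul) doubles the final consonant and adds -ul (as does nafigasp), so the same rule applies.
The other patterns: stems whose second-to-last letter is 'm' change the last vowel to 'i'; stems whose second-to-last letter is 'k' repeat the first consonant+vowel as a prefix; stems whose second-to-last letter is 'b' or 'g' add -et.
So mimuvs → mimuvssul.

mimuvssul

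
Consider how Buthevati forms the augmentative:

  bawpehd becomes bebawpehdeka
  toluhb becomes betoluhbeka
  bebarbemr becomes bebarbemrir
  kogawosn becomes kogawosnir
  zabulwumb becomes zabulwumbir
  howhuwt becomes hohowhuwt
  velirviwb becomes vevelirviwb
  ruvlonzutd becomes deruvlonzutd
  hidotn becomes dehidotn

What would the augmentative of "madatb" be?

demadatb

toluhb and zabulwumb both end in -b yet inflect differently (betoluhbeka, zabulwumbir), so the final letter is not what conditions the rule; the second-to-last letter is.
"madatb" has second-to-last letter 't'. The stems whose second-to-last letter is 't' (ruvlonzutd → deruvlonzutd, hidotn → dehidotn) add the prefix de-.
The other patterns: stems whose second-to-last letter is 'h' add be- … -eka around the stem; stems whose second-to-last letter is 'm' or 's' add -ir; stems whose second-to-last letter is 'w' repeat the first consonant+vowel as a prefix.
So madatb → demadatb.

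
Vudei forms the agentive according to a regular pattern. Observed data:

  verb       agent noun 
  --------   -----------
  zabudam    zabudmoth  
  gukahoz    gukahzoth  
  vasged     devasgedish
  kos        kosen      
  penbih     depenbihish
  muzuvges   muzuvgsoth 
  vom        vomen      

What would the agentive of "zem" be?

zemen

vom and zabudam both end in -m yet inflect differently (vomen, zabudmoth), so the final letter is not what conditions the rule; the number of vowels is.
"zem" has 1 vowel. The stems with 1 vowel (kos → kosen, vom → vomen) add -en.
The other patterns: stems with 2 vowels add de- … -ish around the stem; stems with 3 vowels delete the last vowel and add -oth.
So zem → zemen.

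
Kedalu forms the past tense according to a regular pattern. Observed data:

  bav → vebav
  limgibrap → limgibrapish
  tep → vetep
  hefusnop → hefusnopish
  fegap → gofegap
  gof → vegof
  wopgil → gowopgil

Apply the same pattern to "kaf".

tep and fegap both end in -p yet inflect differently (vetep, gofegap), so the final letter is not what conditions the rule; the number of vowels is.
"kaf" has 1 vowel. The stems with 1 vowel (bav → vebav, tep → vetep, gof → vegof) add the prefix ve-.
The other patterns: stems with 2 vowels add the prefix go-; stems with 3 vowels add -ish.
So kaf → vekaf.

vekaf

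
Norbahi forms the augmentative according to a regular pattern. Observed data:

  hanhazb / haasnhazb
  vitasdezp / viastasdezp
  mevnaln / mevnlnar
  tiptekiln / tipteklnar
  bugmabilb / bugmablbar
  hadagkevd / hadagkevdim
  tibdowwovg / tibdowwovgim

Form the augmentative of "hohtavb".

hohtavbim

hanhazb and bugmabilb both end in -b yet inflect differently (haasnhazb, bugmablbar), so the final letter is not what conditions the rule; the second-to-last letter is.
"hohtavb" has second-to-last letter 'v'. The stems whose second-to-last letter is 'v' (hadagkevd → hadagkevdim, tibdowwovg → tibdowwovgim) add -im.
The other patterns: stems whose second-to-last letter is 'z' insert -as- after the first vowel; stems whose second-to-last letter is 'l' delete the last vowel and add -ar.
So hohtavb → hohtavbim.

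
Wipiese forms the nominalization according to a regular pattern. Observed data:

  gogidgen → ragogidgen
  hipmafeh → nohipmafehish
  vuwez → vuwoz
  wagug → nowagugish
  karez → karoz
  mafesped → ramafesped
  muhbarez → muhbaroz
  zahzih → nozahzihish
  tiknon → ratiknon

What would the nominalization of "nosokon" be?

muhbarez and mafesped both have last vowel 'e' yet inflect differently (muhbaroz, ramafesped), so the last vowel is not what conditions the rule; the final letter is.
"nosokon" ends in -n. The stems ending in -n (tiknon → ratiknon, gogidgen → ragogidgen) add the prefix ra-.
The other patterns: stems ending in -z change the last vowel to 'o'; stems ending in -g or -h add no- … -ish around the stem.
So nosokon → ranosokon.

ranosokon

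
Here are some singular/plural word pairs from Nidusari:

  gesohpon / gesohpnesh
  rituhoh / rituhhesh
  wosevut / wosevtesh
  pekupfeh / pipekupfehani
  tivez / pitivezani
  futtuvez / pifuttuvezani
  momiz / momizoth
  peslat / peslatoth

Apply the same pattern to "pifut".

piftesh

"pifut" has last vowel 'u'. The one such stem in the data (wosevut → wosevtesh) deletes the last vowel and adds -esh (as do gesohpon, rituhoh), so the same rule applies.
The other patterns: stems whose last vowel is 'e' add pi- … -ani around the stem; stems whose last vowel is 'a' or 'i' add -oth.
So pifut → piftesh.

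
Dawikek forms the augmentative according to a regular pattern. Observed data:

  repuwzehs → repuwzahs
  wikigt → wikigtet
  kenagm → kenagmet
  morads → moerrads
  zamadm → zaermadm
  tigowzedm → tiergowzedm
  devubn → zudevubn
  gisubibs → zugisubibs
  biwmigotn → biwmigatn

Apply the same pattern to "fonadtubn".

zufonadtubn

gisubibs and repuwzehs both end in -s yet inflect differently (zugisubibs, repuwzahs), so the final letter is not what conditions the rule; the second-to-last letter is.
"fonadtubn" has second-to-last letter 'b'. The stems whose second-to-last letter is 'b' (gisubibs → zugisubibs, devubn → zudevubn) add the prefix zu-.
The other patterns: stems whose second-to-last letter is 'h' or 't' change the last vowel to 'a'; stems whose second-to-last letter is 'g' add -et; stems whose second-to-last letter is 'd' insert -er- after the first vowel.
So fonadtubn → zufonadtubn.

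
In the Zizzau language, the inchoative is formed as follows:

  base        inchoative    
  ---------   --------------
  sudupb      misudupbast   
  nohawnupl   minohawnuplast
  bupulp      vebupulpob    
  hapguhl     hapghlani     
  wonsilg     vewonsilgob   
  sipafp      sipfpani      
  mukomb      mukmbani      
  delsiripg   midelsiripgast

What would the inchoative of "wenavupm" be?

"wenavupm" has second-to-last letter 'p'. The stems whose second-to-last letter is 'p' (delsiripg → midelsiripgast, sudupb → misudupbast, nohawnupl → minohawnuplast) add mi- … -ast around the stem.
So wenavupm → miwenavupmast.

miwenavupmast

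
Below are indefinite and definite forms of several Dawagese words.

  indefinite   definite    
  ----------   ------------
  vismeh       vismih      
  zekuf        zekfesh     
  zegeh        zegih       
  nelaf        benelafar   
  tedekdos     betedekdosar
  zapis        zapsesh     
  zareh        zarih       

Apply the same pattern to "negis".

zapis and tedekdos both end in -s yet inflect differently (zapsesh, betedekdosar), so the final letter is not what conditions the rule; the last vowel is.
"negis" has last vowel 'i'. The one such stem in the data (zapis → zapsesh) deletes the last vowel and adds -esh (as does zekuf), so the same rule applies.
So negis → negsesh.

negsesh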